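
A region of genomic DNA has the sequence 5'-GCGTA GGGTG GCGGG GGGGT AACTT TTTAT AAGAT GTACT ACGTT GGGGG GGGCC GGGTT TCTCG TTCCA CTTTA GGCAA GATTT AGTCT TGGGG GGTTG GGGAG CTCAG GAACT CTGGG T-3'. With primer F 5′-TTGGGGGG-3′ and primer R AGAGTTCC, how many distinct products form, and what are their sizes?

Two products: 74 bp, 28 bp

The forward primer TTGGGGGG matches the top strand at positions 44–51, 90–97.
The reverse primer's reverse complement is GGAACTCT, matching at positions 110–117.
Each forward site pairs with the reverse site to give a product ending at position 117: sizes 74, 28 bp.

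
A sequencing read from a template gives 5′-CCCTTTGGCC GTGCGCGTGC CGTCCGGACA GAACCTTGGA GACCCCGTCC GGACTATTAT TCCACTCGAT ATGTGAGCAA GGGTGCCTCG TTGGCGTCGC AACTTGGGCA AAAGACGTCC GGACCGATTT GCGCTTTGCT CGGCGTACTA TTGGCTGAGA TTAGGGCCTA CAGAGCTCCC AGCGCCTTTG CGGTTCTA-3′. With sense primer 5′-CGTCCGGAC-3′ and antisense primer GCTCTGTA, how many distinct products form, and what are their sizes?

Three products: 156 bp, 131 bp, 61 bp

The forward primer CGTCCGGAC matches the top strand at positions 21–29, 46–54, 116–124.
The reverse primer's reverse complement is TACAGAGC, matching at positions 169–176.
Each forward site pairs with the reverse site to give a product ending at position 176: sizes 156, 131, 61 bp.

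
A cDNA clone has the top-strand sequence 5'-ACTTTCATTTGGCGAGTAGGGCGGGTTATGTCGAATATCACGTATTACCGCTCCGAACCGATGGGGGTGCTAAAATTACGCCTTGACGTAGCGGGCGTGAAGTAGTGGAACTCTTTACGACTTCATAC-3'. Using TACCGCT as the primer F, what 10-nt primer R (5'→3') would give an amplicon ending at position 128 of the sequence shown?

5'-GTATGAAGTC-3'

The forward primer binds at positions 46–52; the product's 3' end on the top strand is position 128.
The reverse primer anneals to the top strand over positions 119–128, i.e. to GACTTCATAC.
Its sequence written 5'→3' is the reverse complement: GTATGAAGTC.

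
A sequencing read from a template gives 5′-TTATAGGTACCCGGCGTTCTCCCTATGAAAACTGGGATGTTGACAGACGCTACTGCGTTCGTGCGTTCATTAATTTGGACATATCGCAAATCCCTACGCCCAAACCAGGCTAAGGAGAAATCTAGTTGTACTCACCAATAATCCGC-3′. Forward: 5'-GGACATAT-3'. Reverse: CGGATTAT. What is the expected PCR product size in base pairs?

69 bp

The forward primer matches the template at positions 77–84.
Taking the reverse complement of CGGATTAT gives ATAATCCG, found at positions 138–145 on the template; the primer anneals here to the top strand with its 3' end pointing upstream.
The product runs from position 77 to position 145, so its length is 145 − 77 + 1 = 69 bp.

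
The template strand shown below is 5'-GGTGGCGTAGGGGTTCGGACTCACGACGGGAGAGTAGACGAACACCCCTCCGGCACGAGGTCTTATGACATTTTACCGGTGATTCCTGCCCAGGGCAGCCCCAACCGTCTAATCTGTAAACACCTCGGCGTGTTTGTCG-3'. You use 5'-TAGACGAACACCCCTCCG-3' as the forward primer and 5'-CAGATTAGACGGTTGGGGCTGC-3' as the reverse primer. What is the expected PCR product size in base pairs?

Scanning the template, TAGACGAACACCCCTCCG occurs at positions 35–52; this primer anneals to the bottom strand there with its 3' end pointing downstream.
Reverse complement of the reverse primer: GCAGCCCCAACCGTCTAATCTG. This occurs on the top strand at positions 95–116.
Amplicon spans positions 35–116: 82 bp.

82 bp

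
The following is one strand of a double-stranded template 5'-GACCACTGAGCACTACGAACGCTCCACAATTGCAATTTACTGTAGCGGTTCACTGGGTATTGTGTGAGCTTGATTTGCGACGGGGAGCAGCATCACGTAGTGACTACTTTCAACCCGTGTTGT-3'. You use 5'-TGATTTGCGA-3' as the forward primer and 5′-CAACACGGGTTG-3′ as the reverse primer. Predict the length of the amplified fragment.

The forward primer matches the template at positions 71–80.
Reverse complement of the reverse primer: CAACCCGTGTTG. This occurs on the top strand at positions 111–122.
The product runs from position 71 to position 122, so its length is 122 − 71 + 1 = 52 bp.

52 bp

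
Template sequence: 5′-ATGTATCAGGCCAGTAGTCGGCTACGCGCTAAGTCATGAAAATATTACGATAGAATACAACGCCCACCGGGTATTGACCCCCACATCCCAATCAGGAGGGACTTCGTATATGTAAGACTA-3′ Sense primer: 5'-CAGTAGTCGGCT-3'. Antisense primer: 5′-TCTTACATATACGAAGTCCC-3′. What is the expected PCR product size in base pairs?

106 bp

Forward primer CAGTAGTCGGCT is found on the top strand at positions 12–23.
The reverse primer's reverse complement is GGGACTTCGTATATGTAAGA, which matches the template at positions 98–117.
Product length = (reverse-primer end) − (forward-primer start) + 1 = 117 − 12 + 1 = 106 bp.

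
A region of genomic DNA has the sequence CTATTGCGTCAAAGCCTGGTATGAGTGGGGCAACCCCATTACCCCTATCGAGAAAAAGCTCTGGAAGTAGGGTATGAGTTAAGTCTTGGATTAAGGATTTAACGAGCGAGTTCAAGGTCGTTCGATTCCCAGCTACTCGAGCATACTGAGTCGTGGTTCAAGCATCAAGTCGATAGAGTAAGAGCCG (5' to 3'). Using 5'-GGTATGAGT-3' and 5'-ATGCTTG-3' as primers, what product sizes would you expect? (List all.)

The forward primer GGTATGAGT matches the top strand at positions 18–26, 71–79.
The reverse primer's reverse complement is CAAGCAT, matching at positions 159–165.
Each forward site pairs with the reverse site to give a product ending at position 165: sizes 148, 95 bp.

148 bp, 95 bp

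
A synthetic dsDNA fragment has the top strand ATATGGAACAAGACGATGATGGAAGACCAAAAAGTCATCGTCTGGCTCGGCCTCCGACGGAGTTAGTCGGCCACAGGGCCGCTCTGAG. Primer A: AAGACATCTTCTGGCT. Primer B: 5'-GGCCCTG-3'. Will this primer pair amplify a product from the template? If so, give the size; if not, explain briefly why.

No product — primer A has no binding site in the template.

Primer A (AAGACATCTTCTGGCT) does not match the top strand, and its reverse complement AGCCAGAAGATGTCTT does not match either.
With no annealing site for primer A, no amplification occurs.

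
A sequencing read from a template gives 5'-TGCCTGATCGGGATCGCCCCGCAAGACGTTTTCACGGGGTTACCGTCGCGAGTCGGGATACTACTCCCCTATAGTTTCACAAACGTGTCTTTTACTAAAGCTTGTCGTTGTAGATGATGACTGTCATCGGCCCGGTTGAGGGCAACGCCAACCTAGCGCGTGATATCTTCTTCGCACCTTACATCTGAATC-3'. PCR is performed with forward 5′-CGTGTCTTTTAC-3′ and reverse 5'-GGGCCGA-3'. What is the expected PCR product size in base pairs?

50 bp

The forward primer matches the template at positions 84–95.
The reverse primer's reverse complement is TCGGCCC, which matches the template at positions 127–133.
Amplicon spans positions 84–133: 50 bp.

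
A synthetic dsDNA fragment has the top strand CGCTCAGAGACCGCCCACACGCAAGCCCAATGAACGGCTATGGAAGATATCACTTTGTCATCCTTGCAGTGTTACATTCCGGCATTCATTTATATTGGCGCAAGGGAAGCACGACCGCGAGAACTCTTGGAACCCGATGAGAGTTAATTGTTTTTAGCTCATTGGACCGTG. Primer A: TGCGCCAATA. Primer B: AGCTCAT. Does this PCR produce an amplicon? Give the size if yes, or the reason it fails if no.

No product — the primers' 3' ends point away from each other.

Primer A (TGCGCCAATA) has reverse complement TATTGGCGCA, which matches the top strand at positions 93–102; primer A anneals to the top strand there with its 3' end pointing upstream toward position 93.
Primer B (AGCTCAT) matches the top strand directly at positions 156–162; it anneals to the bottom strand with its 3' end pointing downstream toward position 162.
The 3' ends diverge (primer A extends toward position 1, primer B toward position 171), so the primers never converge on a shared product.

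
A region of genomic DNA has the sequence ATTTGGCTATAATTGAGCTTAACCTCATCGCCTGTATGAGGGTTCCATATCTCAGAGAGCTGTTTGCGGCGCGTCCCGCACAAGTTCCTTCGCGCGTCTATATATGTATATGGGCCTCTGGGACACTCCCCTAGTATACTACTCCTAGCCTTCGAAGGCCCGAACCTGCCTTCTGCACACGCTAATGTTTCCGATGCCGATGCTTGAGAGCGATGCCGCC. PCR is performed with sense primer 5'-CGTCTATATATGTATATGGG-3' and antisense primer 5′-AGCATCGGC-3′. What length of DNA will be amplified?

110 bp

The forward primer matches the template at positions 95–114.
Reverse complement of the reverse primer: GCCGATGCT. This occurs on the top strand at positions 196–204.
The product runs from position 95 to position 204, so its length is 204 − 95 + 1 = 110 bp.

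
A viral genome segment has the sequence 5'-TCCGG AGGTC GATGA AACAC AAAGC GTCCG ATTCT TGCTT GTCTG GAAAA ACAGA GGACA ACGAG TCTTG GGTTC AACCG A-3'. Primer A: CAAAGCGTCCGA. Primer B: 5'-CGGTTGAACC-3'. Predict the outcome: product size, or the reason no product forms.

Yes — a 61 bp product.

Primer A (CAAAGCGTCCGA) matches the top strand at positions 20–31; it acts as a forward primer.
Primer B's reverse complement is GGTTCAACCG, matching the top strand at positions 71–80; it acts as a reverse primer.
The 3' ends face each other across positions 20–80, giving a 61 bp product.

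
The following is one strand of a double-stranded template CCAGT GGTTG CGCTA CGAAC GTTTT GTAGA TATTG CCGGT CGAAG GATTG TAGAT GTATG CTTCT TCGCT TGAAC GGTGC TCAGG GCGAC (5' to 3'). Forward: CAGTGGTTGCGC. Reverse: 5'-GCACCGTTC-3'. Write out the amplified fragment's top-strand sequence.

Forward primer CAGTGGTTGCGC is found on the top strand at positions 2–13.
The reverse primer's reverse complement is GAACGGTGC, which matches the template at positions 72–80.
The product is the template from position 2 through 80 (79 bp).

5'-CAGTGGTTGCGCTACGAACGTTTTGTAGATATTGCCGGTCGAAGGATTGTAGATGTATGCTTCTTCGCTTGAACGGTGC-3'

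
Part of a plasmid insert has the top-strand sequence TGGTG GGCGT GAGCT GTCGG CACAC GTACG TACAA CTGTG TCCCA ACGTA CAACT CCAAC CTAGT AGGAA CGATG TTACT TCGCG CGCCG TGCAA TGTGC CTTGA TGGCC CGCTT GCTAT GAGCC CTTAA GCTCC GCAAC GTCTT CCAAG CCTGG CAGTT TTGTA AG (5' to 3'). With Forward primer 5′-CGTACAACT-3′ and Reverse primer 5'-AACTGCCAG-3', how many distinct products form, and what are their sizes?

Two products: 132 bp, 114 bp

The forward primer CGTACAACT matches the top strand at positions 29–37, 47–55.
The reverse primer's reverse complement is CTGGCAGTT, matching at positions 152–160.
Each forward site pairs with the reverse site to give a product ending at position 160: sizes 132, 114 bp.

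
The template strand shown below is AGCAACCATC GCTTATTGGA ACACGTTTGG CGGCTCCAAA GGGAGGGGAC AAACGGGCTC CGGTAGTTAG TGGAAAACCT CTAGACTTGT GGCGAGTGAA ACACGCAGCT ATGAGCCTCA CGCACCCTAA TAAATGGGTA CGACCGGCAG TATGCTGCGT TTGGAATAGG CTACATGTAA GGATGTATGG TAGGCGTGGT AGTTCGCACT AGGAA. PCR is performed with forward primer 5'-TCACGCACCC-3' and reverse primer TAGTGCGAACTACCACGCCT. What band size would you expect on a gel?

94 bp

Scanning the template, TCACGCACCC occurs at positions 118–127; this primer anneals to the bottom strand there with its 3' end pointing downstream.
The reverse primer's reverse complement is AGGCGTGGTAGTTCGCACTA, which matches the template at positions 192–211.
The product runs from position 118 to position 211, so its length is 211 − 118 + 1 = 94 bp.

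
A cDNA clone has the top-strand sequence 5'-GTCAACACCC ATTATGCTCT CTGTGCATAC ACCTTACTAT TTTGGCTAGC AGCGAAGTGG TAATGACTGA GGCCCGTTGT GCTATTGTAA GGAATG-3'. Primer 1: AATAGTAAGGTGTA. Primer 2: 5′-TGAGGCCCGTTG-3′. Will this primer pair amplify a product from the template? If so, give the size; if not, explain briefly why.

No product — the primers' 3' ends point away from each other.

Primer 1 (AATAGTAAGGTGTA) has reverse complement TACACCTTACTATT, which matches the top strand at positions 28–41; primer 1 anneals to the top strand there with its 3' end pointing upstream toward position 28.
Primer 2 (TGAGGCCCGTTG) matches the top strand directly at positions 68–79; it anneals to the bottom strand with its 3' end pointing downstream toward position 79.
The 3' ends diverge (primer 1 extends toward position 1, primer 2 toward position 96), so the primers never converge on a shared product.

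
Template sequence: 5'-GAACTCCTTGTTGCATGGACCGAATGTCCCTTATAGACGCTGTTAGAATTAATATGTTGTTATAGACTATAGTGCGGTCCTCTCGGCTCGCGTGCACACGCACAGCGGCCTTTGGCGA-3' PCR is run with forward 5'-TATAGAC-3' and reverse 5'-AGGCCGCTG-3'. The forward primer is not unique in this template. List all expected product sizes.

The forward primer TATAGAC matches the top strand at positions 32–38, 61–67.
The reverse primer's reverse complement is CAGCGGCCT, matching at positions 103–111.
Each forward site pairs with the reverse site to give a product ending at position 111: sizes 80, 51 bp.

80 bp, 51 bp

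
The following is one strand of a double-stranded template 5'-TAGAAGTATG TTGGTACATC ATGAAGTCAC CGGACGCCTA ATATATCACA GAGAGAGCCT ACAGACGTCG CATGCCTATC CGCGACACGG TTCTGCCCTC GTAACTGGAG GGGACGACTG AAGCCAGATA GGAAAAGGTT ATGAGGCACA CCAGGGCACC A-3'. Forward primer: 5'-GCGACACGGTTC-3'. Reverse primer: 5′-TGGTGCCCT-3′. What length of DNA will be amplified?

80 bp

The forward primer matches the template at positions 82–93.
Reverse complement of the reverse primer: AGGGCACCA. This occurs on the top strand at positions 153–161.
The product runs from position 82 to position 161, so its length is 161 − 82 + 1 = 80 bp.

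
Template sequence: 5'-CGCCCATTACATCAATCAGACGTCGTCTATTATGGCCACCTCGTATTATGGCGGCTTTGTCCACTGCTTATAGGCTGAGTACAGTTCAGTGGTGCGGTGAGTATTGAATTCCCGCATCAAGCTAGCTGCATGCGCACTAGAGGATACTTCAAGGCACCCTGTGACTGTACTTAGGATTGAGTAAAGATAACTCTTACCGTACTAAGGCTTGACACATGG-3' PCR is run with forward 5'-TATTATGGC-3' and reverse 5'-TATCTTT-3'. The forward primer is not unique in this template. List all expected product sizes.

162 bp, 146 bp

The forward primer TATTATGGC matches the top strand at positions 28–36, 44–52.
The reverse primer's reverse complement is AAAGATA, matching at positions 183–189.
Each forward site pairs with the reverse site to give a product ending at position 189: sizes 162, 146 bp.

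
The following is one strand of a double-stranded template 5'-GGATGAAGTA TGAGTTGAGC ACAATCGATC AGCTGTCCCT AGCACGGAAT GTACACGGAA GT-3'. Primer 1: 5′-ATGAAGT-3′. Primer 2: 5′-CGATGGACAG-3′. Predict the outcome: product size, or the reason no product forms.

No product — primer 2 has no binding site in the template.

Primer 2 (CGATGGACAG) does not match the top strand, and its reverse complement CTGTCCATCG does not match either.
With no annealing site for primer 2, no amplification occurs.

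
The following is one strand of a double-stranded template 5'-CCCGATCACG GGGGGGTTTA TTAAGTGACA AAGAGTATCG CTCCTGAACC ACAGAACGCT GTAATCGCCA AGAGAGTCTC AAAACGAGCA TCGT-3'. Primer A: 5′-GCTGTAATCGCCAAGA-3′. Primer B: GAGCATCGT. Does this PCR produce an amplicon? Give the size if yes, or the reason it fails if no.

Primer A (GCTGTAATCGCCAAGA) matches the top strand at positions 58–73 (3' end points downstream).
Primer B (GAGCATCGT) also matches the top strand directly, at positions 86–94 — its reverse complement ACGATGCTC is not present.
Both primers anneal to the bottom strand with 3' ends pointing the same way, so neither can prime synthesis back toward the other.

No product — both primers anneal to the same strand and extend in the same direction.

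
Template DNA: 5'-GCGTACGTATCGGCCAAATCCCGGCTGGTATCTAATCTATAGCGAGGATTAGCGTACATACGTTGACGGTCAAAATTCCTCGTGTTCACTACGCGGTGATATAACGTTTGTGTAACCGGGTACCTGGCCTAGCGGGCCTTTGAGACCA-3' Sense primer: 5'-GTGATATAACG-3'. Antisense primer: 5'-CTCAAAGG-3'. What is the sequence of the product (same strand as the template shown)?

5'-GTGATATAACGTTTGTGTAACCGGGTACCTGGCCTAGCGGGCCTTTGAG-3'

Forward primer GTGATATAACG is found on the top strand at positions 96–106.
The reverse primer's reverse complement is CCTTTGAG, which matches the template at positions 137–144.
The product is the template from position 96 through 144 (49 bp).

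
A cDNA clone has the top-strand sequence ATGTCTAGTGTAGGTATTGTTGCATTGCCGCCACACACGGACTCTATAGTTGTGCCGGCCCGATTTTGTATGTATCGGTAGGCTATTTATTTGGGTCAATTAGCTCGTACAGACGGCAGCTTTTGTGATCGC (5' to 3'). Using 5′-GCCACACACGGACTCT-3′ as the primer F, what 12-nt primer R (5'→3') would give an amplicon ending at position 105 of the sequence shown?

The forward primer binds at positions 30–45; the product's 3' end on the top strand is position 105.
The reverse primer anneals to the top strand over positions 94–105, i.e. to GGTCAATTAGCT.
Its sequence written 5'→3' is the reverse complement: AGCTAATTGACC.

5'-AGCTAATTGACC-3'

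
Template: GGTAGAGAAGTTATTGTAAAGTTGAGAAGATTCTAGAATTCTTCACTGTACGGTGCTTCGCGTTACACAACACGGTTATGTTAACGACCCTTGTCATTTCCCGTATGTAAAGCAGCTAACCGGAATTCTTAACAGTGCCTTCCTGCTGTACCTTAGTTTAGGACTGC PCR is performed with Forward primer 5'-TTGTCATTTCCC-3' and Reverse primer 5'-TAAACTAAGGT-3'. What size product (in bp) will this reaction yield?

Forward primer TTGTCATTTCCC is found on the top strand at positions 91–102.
Reverse complement of the reverse primer: ACCTTAGTTTA. This occurs on the top strand at positions 150–160.
Amplicon spans positions 91–160: 70 bp.

70 bp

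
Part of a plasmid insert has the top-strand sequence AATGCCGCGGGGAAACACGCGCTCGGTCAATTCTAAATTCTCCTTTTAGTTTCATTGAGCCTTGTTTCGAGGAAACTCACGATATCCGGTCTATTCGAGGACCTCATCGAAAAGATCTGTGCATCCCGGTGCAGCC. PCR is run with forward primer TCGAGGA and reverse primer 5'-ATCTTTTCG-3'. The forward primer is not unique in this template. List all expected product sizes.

50 bp, 22 bp

The forward primer TCGAGGA matches the top strand at positions 67–73, 95–101.
The reverse primer's reverse complement is CGAAAAGAT, matching at positions 108–116.
Each forward site pairs with the reverse site to give a product ending at position 116: sizes 50, 22 bp.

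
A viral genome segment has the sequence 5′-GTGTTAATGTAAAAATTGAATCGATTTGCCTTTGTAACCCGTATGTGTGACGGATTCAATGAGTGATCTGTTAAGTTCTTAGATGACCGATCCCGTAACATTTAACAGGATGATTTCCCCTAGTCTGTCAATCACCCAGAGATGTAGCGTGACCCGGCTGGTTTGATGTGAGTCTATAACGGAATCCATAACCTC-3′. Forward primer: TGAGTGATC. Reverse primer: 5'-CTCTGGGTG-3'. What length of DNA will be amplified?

82 bp

The forward primer matches the template at positions 60–68.
Reverse complement of the reverse primer: CACCCAGAG. This occurs on the top strand at positions 133–141.
Amplicon spans positions 60–141: 82 bp.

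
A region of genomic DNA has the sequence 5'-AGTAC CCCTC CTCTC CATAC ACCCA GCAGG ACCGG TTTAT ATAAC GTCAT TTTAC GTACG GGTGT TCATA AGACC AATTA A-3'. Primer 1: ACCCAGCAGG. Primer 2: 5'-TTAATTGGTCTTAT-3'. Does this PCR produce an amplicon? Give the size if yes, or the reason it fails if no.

Yes — a 61 bp product.

Primer 1 (ACCCAGCAGG) matches the top strand at positions 21–30; it acts as a forward primer.
Primer 2's reverse complement is ATAAGACCAATTAA, matching the top strand at positions 68–81; it acts as a reverse primer.
The 3' ends face each other across positions 21–81, giving a 61 bp product.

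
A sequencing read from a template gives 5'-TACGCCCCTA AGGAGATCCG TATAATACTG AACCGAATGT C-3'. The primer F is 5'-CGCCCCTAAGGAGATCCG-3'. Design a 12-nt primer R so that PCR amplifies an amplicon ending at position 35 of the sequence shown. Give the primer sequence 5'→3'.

5'-CGGTTCAGTATT-3'

The forward primer binds at positions 3–20; the product's 3' end on the top strand is position 35.
The reverse primer anneals to the top strand over positions 24–35, i.e. to AATACTGAACCG.
Its sequence written 5'→3' is the reverse complement: CGGTTCAGTATT.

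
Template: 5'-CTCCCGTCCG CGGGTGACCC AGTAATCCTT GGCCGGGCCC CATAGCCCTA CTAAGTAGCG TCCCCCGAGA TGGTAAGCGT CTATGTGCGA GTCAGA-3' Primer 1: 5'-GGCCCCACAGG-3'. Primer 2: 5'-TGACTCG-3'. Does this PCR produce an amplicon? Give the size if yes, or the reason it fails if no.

Primer 1 (GGCCCCACAGG) does not match the top strand, and its reverse complement CCTGTGGGGCC does not match either.
With no annealing site for primer 1, no amplification occurs.

No product — primer 1 has no binding site in the template.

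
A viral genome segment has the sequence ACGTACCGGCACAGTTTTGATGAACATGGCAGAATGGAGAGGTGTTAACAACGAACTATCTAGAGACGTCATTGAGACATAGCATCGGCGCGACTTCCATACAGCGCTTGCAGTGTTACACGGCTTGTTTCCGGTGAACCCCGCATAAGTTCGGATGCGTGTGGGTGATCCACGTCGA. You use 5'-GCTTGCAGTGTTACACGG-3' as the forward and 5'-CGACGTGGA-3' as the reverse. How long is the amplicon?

72 bp

Forward primer GCTTGCAGTGTTACACGG is found on the top strand at positions 106–123.
Taking the reverse complement of CGACGTGGA gives TCCACGTCG, found at positions 169–177 on the template; the primer anneals here to the top strand with its 3' end pointing upstream.
The product runs from position 106 to position 177, so its length is 177 − 106 + 1 = 72 bp.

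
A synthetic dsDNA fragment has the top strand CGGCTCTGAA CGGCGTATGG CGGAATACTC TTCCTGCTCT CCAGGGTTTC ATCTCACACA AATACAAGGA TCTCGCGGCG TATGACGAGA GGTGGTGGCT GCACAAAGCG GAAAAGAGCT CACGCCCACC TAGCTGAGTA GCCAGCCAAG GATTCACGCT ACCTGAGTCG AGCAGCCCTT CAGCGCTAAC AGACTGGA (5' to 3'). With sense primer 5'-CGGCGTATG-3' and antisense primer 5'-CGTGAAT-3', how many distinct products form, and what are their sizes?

Two products: 148 bp, 83 bp

The forward primer CGGCGTATG matches the top strand at positions 11–19, 76–84.
The reverse primer's reverse complement is ATTCACG, matching at positions 152–158.
Each forward site pairs with the reverse site to give a product ending at position 158: sizes 148, 83 bp.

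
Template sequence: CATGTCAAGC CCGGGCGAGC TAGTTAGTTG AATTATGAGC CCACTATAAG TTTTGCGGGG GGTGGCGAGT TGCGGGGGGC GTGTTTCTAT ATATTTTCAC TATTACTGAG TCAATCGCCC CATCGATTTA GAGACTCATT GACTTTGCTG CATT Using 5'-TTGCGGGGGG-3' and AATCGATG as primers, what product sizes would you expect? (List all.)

The forward primer TTGCGGGGGG matches the top strand at positions 53–62, 70–79.
The reverse primer's reverse complement is CATCGATT, matching at positions 121–128.
Each forward site pairs with the reverse site to give a product ending at position 128: sizes 76, 59 bp.

76 bp, 59 bp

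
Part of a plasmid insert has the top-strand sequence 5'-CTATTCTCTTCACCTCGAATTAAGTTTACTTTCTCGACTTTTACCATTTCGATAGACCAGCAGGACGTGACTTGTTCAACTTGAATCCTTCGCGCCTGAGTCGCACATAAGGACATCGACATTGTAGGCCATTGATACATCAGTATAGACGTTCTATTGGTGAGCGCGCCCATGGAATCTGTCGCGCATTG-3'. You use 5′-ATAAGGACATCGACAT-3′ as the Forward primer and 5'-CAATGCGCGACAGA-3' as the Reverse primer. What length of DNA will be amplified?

Scanning the template, ATAAGGACATCGACAT occurs at positions 107–122; this primer anneals to the bottom strand there with its 3' end pointing downstream.
The reverse primer's reverse complement is TCTGTCGCGCATTG, which matches the template at positions 178–191.
Amplicon spans positions 107–191: 85 bp.

85 bp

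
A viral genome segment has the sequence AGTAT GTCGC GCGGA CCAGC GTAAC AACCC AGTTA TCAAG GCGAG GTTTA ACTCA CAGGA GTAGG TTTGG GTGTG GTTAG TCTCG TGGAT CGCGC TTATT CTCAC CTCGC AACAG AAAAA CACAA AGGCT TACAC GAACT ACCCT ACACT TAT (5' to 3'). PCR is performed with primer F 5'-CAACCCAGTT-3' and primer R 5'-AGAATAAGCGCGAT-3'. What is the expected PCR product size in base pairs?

78 bp

Forward primer CAACCCAGTT is found on the top strand at positions 25–34.
The reverse primer's reverse complement is ATCGCGCTTATTCT, which matches the template at positions 89–102.
Amplicon spans positions 25–102: 78 bp.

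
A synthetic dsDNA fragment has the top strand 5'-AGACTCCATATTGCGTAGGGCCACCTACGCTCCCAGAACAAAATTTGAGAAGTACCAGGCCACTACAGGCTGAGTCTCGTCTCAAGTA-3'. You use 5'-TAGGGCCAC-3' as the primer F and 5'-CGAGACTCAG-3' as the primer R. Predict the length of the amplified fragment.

64 bp

Forward primer TAGGGCCAC is found on the top strand at positions 16–24.
Reverse complement of the reverse primer: CTGAGTCTCG. This occurs on the top strand at positions 70–79.
Product length = (reverse-primer end) − (forward-primer start) + 1 = 79 − 16 + 1 = 64 bp.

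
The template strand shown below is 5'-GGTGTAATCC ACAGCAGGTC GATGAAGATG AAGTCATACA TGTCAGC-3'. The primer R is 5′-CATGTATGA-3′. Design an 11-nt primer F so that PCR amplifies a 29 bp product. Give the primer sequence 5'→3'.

The reverse primer's reverse complement TCATACATG matches the template at positions 34–42, so the product ends at position 42.
A 29 bp product then starts at position 42 − 29 + 1 = 14.
The forward primer is identical to the top strand there: GCAGGTCGATG.

5'-GCAGGTCGATG-3'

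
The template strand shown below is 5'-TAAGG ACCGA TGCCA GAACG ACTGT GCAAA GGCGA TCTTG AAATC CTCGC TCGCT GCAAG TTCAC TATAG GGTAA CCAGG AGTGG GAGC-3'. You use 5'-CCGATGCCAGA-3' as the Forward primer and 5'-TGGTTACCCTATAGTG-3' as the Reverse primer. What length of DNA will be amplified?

Scanning the template, CCGATGCCAGA occurs at positions 7–17; this primer anneals to the bottom strand there with its 3' end pointing downstream.
The reverse primer's reverse complement is CACTATAGGGTAACCA, which matches the template at positions 63–78.
Amplicon spans positions 7–78: 72 bp.

72 bp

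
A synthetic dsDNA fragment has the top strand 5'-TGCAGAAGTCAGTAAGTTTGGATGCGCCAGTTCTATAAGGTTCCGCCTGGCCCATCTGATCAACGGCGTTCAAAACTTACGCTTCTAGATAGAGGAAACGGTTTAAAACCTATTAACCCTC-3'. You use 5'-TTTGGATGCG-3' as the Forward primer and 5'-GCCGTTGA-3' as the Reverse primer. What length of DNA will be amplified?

Scanning the template, TTTGGATGCG occurs at positions 17–26; this primer anneals to the bottom strand there with its 3' end pointing downstream.
Taking the reverse complement of GCCGTTGA gives TCAACGGC, found at positions 60–67 on the template; the primer anneals here to the top strand with its 3' end pointing upstream.
Amplicon spans positions 17–67: 51 bp.

51 bp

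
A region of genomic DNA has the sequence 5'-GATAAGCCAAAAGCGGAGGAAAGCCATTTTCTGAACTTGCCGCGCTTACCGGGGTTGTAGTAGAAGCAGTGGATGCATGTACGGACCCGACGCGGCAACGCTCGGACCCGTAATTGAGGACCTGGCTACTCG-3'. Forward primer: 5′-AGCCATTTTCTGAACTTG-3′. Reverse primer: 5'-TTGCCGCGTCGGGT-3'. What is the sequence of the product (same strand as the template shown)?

5'-AGCCATTTTCTGAACTTGCCGCGCTTACCGGGGTTGTAGTAGAAGCAGTGGATGCATGTACGGACCCGACGCGGCAA-3'

Scanning the template, AGCCATTTTCTGAACTTG occurs at positions 22–39; this primer anneals to the bottom strand there with its 3' end pointing downstream.
Taking the reverse complement of TTGCCGCGTCGGGT gives ACCCGACGCGGCAA, found at positions 85–98 on the template; the primer anneals here to the top strand with its 3' end pointing upstream.
The product is the template from position 22 through 98 (77 bp).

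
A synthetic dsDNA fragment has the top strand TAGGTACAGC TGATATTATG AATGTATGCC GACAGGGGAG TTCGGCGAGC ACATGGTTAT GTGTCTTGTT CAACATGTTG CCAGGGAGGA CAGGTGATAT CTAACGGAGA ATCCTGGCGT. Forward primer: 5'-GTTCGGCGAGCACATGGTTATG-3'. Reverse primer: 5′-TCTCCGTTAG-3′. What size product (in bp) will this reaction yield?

The forward primer matches the template at positions 40–61.
Reverse complement of the reverse primer: CTAACGGAGA. This occurs on the top strand at positions 101–110.
Amplicon spans positions 40–110: 71 bp.

71 bp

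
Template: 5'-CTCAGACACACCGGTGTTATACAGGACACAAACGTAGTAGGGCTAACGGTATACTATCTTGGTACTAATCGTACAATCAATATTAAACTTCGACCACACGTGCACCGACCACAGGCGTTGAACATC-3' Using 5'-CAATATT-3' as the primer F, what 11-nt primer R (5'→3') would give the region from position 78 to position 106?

The product's 3' end on the top strand is position 106.
The reverse primer anneals to the top strand over positions 96–106, i.e. to ACACGTGCACC.
Its sequence written 5'→3' is the reverse complement: GGTGCACGTGT.

5'-GGTGCACGTGT-3'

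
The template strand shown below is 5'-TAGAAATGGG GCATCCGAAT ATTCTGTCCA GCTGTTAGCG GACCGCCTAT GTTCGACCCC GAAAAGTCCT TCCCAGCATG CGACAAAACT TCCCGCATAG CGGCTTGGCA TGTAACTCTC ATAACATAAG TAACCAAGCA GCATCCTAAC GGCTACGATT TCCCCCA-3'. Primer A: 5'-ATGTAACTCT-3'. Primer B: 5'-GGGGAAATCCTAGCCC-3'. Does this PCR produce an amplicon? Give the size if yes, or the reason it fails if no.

Primer B (GGGGAAATCCTAGCCC) does not match the top strand, and its reverse complement GGGCTAGGATTTCCCC does not match either.
With no annealing site for primer B, no amplification occurs.

No product — primer B has no binding site in the template.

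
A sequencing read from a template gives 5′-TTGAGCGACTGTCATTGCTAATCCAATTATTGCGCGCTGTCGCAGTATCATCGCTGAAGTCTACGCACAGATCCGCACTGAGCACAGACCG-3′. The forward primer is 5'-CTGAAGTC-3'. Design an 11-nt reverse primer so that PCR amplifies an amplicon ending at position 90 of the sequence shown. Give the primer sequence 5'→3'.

5'-GGTCTGTGCTC-3'

The forward primer binds at positions 54–61; the product's 3' end on the top strand is position 90.
The reverse primer anneals to the top strand over positions 80–90, i.e. to GAGCACAGACC.
Its sequence written 5'→3' is the reverse complement: GGTCTGTGCTC.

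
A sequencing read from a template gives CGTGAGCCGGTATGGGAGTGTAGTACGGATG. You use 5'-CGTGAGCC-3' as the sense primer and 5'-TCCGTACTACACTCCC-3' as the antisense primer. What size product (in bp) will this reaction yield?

29 bp

Forward primer CGTGAGCC is found on the top strand at positions 1–8.
Taking the reverse complement of TCCGTACTACACTCCC gives GGGAGTGTAGTACGGA, found at positions 14–29 on the template; the primer anneals here to the top strand with its 3' end pointing upstream.
Amplicon spans positions 1–29: 29 bp.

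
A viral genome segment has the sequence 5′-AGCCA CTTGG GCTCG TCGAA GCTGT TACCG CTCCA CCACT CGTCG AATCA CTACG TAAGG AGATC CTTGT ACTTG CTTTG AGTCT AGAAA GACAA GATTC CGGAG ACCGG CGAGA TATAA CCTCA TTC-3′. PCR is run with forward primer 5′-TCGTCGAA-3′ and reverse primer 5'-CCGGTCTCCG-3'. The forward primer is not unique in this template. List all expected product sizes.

The forward primer TCGTCGAA matches the top strand at positions 13–20, 40–47.
The reverse primer's reverse complement is CGGAGACCGG, matching at positions 101–110.
Each forward site pairs with the reverse site to give a product ending at position 110: sizes 98, 71 bp.

98 bp, 71 bp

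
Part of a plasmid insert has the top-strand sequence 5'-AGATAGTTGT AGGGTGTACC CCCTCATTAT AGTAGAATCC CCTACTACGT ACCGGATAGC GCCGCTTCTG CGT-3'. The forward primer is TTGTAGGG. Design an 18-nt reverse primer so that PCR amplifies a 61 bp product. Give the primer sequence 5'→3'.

The forward primer binds at positions 7–14, so a 61 bp product ends at position 7 + 61 − 1 = 67.
The reverse primer anneals to the top strand over positions 50–67, i.e. to TACCGGATAGCGCCGCTT.
Its sequence written 5'→3' is the reverse complement: AAGCGGCGCTATCCGGTA.

5'-AAGCGGCGCTATCCGGTA-3'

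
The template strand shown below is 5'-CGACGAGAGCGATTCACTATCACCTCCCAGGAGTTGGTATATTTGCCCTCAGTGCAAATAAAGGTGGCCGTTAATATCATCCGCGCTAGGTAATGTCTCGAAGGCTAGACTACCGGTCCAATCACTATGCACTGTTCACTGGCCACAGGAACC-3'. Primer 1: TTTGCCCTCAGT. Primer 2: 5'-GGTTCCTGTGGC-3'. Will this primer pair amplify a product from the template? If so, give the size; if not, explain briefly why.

Primer 1 (TTTGCCCTCAGT) matches the top strand at positions 42–53; it acts as a forward primer.
Primer 2's reverse complement is GCCACAGGAACC, matching the top strand at positions 142–153; it acts as a reverse primer.
The 3' ends face each other across positions 42–153, giving a 112 bp product.

Yes — a 112 bp product.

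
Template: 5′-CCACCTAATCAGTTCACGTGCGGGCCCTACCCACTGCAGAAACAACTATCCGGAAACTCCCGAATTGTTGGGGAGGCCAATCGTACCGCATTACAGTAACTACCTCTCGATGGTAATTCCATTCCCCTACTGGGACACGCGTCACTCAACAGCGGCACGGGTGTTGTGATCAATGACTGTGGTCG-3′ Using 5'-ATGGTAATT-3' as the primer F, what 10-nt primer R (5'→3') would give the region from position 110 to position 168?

5'-CACAACACCC-3'

The product's 3' end on the top strand is position 168.
The reverse primer anneals to the top strand over positions 159–168, i.e. to GGGTGTTGTG.
Its sequence written 5'→3' is the reverse complement: CACAACACCC.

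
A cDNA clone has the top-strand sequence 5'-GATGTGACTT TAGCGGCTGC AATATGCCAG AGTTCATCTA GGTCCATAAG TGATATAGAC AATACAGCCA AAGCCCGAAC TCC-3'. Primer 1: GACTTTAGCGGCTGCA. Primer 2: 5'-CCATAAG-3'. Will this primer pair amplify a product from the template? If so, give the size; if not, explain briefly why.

No product — both primers anneal to the same strand and extend in the same direction.

Primer 1 (GACTTTAGCGGCTGCA) matches the top strand at positions 6–21 (3' end points downstream).
Primer 2 (CCATAAG) also matches the top strand directly, at positions 44–50 — its reverse complement CTTATGG is not present.
Both primers anneal to the bottom strand with 3' ends pointing the same way, so neither can prime synthesis back toward the other.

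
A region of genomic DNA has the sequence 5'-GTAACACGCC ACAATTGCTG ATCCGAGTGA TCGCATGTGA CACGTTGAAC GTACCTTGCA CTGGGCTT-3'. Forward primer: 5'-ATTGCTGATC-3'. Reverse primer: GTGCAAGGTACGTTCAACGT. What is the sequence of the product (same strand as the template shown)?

5'-ATTGCTGATCCGAGTGATCGCATGTGACACGTTGAACGTACCTTGCAC-3'

Forward primer ATTGCTGATC is found on the top strand at positions 14–23.
The reverse primer's reverse complement is ACGTTGAACGTACCTTGCAC, which matches the template at positions 42–61.
The product is the template from position 14 through 61 (48 bp).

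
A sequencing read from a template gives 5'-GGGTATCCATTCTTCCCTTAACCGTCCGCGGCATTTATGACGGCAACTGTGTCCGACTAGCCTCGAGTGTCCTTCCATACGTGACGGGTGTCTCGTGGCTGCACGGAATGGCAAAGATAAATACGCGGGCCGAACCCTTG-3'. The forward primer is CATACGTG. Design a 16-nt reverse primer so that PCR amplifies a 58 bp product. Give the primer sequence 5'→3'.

The forward primer binds at positions 76–83, so a 58 bp product ends at position 76 + 58 − 1 = 133.
The reverse primer anneals to the top strand over positions 118–133, i.e. to TAAATACGCGGGCCGA.
Its sequence written 5'→3' is the reverse complement: TCGGCCCGCGTATTTA.

5'-TCGGCCCGCGTATTTA-3'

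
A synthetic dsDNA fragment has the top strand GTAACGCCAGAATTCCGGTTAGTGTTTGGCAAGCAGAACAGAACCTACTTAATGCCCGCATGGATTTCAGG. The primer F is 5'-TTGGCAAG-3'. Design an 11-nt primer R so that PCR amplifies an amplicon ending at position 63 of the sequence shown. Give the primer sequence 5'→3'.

The forward primer binds at positions 26–33; the product's 3' end on the top strand is position 63.
The reverse primer anneals to the top strand over positions 53–63, i.e. to TGCCCGCATGG.
Its sequence written 5'→3' is the reverse complement: CCATGCGGGCA.

5'-CCATGCGGGCA-3'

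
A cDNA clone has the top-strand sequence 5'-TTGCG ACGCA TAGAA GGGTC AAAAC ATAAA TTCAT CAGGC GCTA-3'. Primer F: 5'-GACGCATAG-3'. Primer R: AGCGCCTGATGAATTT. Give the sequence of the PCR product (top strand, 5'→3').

The forward primer matches the template at positions 5–13.
Taking the reverse complement of AGCGCCTGATGAATTT gives AAATTCATCAGGCGCT, found at positions 28–43 on the template; the primer anneals here to the top strand with its 3' end pointing upstream.
The product is the template from position 5 through 43 (39 bp).

5'-GACGCATAGAAGGGTCAAAACATAAATTCATCAGGCGCT-3'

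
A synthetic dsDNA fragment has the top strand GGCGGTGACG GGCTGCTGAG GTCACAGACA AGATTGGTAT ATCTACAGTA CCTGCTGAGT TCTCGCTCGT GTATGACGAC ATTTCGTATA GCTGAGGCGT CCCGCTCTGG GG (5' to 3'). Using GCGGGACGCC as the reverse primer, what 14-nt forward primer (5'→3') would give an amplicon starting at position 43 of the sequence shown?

The reverse primer's reverse complement GGCGTCCCGC matches the template at positions 96–105; the product starts at position 43.
The forward primer is identical to the top strand over positions 43–56: CTACAGTACCTGCT.

5'-CTACAGTACCTGCT-3'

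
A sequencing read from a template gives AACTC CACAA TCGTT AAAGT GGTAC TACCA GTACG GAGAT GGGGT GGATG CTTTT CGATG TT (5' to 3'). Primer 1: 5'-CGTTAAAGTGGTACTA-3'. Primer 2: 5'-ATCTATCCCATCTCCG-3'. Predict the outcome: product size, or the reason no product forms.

Primer 2 (ATCTATCCCATCTCCG) does not match the top strand, and its reverse complement CGGAGATGGGATAGAT does not match either.
With no annealing site for primer 2, no amplification occurs.

No product — primer 2 has no binding site in the template.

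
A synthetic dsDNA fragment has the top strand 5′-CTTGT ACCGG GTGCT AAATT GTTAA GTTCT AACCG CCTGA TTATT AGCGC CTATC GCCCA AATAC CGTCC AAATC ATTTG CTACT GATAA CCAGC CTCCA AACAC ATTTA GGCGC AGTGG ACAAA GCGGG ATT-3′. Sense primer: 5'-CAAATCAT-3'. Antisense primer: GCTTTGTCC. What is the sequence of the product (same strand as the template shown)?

Scanning the template, CAAATCAT occurs at positions 70–77; this primer anneals to the bottom strand there with its 3' end pointing downstream.
The reverse primer's reverse complement is GGACAAAGC, which matches the template at positions 119–127.
The product is the template from position 70 through 127 (58 bp).

5'-CAAATCATTTGCTACTGATAACCAGCCTCCAAACACATTTAGGCGCAGTGGACAAAGC-3'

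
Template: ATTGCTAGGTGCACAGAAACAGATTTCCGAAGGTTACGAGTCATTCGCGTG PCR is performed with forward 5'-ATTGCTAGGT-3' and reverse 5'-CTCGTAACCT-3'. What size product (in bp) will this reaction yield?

The forward primer matches the template at positions 1–10.
The reverse primer's reverse complement is AGGTTACGAG, which matches the template at positions 31–40.
Amplicon spans positions 1–40: 40 bp.

40 bp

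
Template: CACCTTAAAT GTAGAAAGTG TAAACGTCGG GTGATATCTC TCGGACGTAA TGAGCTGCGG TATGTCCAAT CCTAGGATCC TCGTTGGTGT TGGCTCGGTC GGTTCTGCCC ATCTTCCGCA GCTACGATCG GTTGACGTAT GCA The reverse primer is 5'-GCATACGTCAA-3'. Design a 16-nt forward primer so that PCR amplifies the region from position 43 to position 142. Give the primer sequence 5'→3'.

The reverse primer's reverse complement TTGACGTATGC matches the template at positions 132–142; the product starts at position 43.
The forward primer is identical to the top strand over positions 43–58: GGACGTAATGAGCTGC.

5'-GGACGTAATGAGCTGC-3'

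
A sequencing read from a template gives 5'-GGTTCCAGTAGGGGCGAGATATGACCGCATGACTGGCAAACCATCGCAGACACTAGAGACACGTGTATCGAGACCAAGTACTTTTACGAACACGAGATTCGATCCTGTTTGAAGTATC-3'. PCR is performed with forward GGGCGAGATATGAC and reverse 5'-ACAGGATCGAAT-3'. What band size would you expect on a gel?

97 bp

Forward primer GGGCGAGATATGAC is found on the top strand at positions 12–25.
Taking the reverse complement of ACAGGATCGAAT gives ATTCGATCCTGT, found at positions 97–108 on the template; the primer anneals here to the top strand with its 3' end pointing upstream.
The product runs from position 12 to position 108, so its length is 108 − 12 + 1 = 97 bp.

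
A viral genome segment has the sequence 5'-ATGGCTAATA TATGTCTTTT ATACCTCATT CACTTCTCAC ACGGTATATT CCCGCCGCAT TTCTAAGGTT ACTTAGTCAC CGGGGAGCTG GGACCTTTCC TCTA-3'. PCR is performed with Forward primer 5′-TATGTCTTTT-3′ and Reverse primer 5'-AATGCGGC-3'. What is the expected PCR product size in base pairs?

51 bp

Scanning the template, TATGTCTTTT occurs at positions 11–20; this primer anneals to the bottom strand there with its 3' end pointing downstream.
Reverse complement of the reverse primer: GCCGCATT. This occurs on the top strand at positions 54–61.
Amplicon spans positions 11–61: 51 bp.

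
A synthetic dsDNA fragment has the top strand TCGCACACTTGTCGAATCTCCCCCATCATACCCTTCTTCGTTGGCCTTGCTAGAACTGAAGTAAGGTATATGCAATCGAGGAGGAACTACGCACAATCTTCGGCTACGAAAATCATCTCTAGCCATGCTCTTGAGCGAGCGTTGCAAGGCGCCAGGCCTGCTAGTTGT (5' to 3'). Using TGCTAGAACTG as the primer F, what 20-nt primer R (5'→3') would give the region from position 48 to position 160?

5'-CAGGCCTGGCGCCTTGCAAC-3'

The product's 3' end on the top strand is position 160.
The reverse primer anneals to the top strand over positions 141–160, i.e. to GTTGCAAGGCGCCAGGCCTG.
Its sequence written 5'→3' is the reverse complement: CAGGCCTGGCGCCTTGCAAC.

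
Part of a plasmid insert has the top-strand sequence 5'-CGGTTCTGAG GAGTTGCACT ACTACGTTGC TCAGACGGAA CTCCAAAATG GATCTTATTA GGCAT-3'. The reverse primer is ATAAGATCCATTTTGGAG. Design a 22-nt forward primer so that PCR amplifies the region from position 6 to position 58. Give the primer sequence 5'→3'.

5'-CTGAGGAGTTGCACTACTACGT-3'

The reverse primer's reverse complement CTCCAAAATGGATCTTAT matches the template at positions 41–58; the product starts at position 6.
The forward primer is identical to the top strand over positions 6–27: CTGAGGAGTTGCACTACTACGT.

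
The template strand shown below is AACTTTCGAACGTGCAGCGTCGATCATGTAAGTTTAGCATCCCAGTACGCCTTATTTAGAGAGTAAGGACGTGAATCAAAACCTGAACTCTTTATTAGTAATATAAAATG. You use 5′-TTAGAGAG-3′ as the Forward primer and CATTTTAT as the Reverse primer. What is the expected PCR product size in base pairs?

Scanning the template, TTAGAGAG occurs at positions 56–63; this primer anneals to the bottom strand there with its 3' end pointing downstream.
Reverse complement of the reverse primer: ATAAAATG. This occurs on the top strand at positions 103–110.
Product length = (reverse-primer end) − (forward-primer start) + 1 = 110 − 56 + 1 = 55 bp.

55 bp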